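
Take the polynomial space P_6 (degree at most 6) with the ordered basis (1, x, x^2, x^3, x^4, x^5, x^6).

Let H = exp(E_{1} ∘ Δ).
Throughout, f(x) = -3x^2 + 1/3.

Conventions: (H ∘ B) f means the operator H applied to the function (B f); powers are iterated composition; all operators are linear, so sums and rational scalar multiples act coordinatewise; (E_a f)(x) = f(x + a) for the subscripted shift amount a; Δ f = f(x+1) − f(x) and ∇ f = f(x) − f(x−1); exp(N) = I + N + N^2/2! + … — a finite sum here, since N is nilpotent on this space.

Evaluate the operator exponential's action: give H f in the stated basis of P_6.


g(x) = -3x^2 - 6x - 35/3

order-1 term: -6x - 9
order-2 term: -3
the series for exp(E_{1} ∘ Δ) f terminates at order 2
exp(E_{1} ∘ Δ) f = -3x^2 - 6x - 35/3


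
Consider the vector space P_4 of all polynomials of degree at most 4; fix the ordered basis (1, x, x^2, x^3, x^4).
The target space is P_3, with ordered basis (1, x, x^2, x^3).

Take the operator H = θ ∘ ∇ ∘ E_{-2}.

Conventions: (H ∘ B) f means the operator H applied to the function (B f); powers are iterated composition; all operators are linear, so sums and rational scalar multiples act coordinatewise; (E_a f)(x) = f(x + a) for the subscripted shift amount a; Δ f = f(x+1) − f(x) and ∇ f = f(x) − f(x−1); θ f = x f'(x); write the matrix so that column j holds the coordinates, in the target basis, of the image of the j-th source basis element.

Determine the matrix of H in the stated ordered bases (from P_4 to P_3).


image of 1: 0
image of x: 0
image of x^2: 2x
image of x^3: 6x^2 - 15x
image of x^4: 12x^3 - 60x^2 + 76x
each image's coordinates form column j of the matrix

the matrix is [[0, 0, 0, 0, 0]; [0, 0, 2, -15, 76]; [0, 0, 0, 6, -60]; [0, 0, 0, 0, 12]] (rows listed top to bottom)


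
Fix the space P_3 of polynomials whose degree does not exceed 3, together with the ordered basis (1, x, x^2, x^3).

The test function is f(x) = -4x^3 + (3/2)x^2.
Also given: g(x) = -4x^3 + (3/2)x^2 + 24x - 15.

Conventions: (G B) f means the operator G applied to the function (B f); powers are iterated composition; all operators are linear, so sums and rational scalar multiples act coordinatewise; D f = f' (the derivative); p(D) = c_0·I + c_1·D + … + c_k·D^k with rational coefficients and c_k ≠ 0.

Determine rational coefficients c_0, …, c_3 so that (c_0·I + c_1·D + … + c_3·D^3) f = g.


c_0 = 1, c_1 = 0, c_2 = -1, c_3 = 1/2

D^0 f = -4x^3 + (3/2)x^2
D^1 f = -12x^2 + 3x
D^2 f = -24x + 3
D^3 f = -24
matching coefficients of g against c_0 f + c_1 Df + … from the top degree down determines the c_i
solution: c_0 = 1, c_1 = 0, c_2 = -1, c_3 = 1/2


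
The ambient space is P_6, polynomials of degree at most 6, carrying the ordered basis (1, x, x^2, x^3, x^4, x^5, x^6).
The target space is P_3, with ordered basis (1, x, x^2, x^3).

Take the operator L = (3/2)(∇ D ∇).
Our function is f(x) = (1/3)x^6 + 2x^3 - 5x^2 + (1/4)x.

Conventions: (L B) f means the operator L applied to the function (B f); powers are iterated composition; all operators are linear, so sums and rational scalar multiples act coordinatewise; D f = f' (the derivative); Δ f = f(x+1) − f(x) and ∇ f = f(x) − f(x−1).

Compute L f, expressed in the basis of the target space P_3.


the result is g(x) = 60x^3 - 180x^2 + 210x - 72

∇ f = 2x^5 - 5x^4 + (20/3)x^3 + x^2 - 14x + 83/12
D ∇ f = 10x^4 - 20x^3 + 20x^2 + 2x - 14
∇ D ∇ f = 40x^3 - 120x^2 + 140x - 48
((3/2)(∇ D ∇)) f = 60x^3 - 180x^2 + 210x - 72


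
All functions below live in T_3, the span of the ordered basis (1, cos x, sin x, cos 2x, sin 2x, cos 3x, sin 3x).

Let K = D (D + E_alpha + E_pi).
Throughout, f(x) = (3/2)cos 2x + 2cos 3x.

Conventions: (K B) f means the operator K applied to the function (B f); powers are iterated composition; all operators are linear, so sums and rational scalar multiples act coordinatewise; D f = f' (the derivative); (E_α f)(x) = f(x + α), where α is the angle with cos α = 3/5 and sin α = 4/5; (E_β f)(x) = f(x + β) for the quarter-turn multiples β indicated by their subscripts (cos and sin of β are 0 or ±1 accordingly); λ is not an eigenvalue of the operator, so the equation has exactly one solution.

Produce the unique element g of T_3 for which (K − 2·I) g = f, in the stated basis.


the result is g(x) = -(11/60)cos 2x + (1/30)sin 2x - (274/2035)cos 3x - (12/185)sin 3x

write g with unknown coordinates in the stated basis and equate coefficients in (K − 2·I) g = f
solving from the highest basis element down gives g = -(11/60)cos 2x + (1/30)sin 2x - (274/2035)cos 3x - (12/185)sin 3x
check: K g = (17/15)cos 2x + (1/15)sin 2x + (3522/2035)cos 3x - (24/185)sin 3x
so K g − 2·g = (3/2)cos 2x + 2cos 3x = f ✓


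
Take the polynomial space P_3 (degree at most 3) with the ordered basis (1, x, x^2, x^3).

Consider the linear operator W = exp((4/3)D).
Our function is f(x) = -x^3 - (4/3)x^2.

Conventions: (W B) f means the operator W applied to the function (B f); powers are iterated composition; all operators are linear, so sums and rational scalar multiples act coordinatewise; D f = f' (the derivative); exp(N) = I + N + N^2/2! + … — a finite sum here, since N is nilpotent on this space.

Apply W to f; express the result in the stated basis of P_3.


the image equals g(x) = -x^3 - (16/3)x^2 - (80/9)x - 128/27

order-1 term: -4x^2 - (32/9)x
order-2 term: -(16/3)x - 64/27
order-3 term: -64/27
the series for exp((4/3)D) f terminates at order 3
exp((4/3)D) f = -x^3 - (16/3)x^2 - (80/9)x - 128/27


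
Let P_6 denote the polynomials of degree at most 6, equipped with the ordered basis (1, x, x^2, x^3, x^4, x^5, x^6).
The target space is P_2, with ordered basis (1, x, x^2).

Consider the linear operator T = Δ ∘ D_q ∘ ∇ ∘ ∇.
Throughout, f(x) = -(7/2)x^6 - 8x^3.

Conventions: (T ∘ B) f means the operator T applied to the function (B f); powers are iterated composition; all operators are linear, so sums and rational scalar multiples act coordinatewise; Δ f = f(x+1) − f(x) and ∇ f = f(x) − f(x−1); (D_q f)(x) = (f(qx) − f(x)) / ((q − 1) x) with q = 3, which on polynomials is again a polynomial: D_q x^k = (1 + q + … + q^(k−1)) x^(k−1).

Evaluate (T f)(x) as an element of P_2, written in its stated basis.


∇ f = -21x^5 + (105/2)x^4 - 70x^3 + (57/2)x^2 + 3x - 9/2
∇ ∇ f = -105x^4 + 420x^3 - 735x^2 + 582x - 169
D_q ∇ ∇ f = -4200x^3 + 5460x^2 - 2940x + 582
Δ (D_q ∘ ∇ ∘ ∇) f = -12600x^2 - 1680x - 1680

the result is g(x) = -12600x^2 - 1680x - 1680


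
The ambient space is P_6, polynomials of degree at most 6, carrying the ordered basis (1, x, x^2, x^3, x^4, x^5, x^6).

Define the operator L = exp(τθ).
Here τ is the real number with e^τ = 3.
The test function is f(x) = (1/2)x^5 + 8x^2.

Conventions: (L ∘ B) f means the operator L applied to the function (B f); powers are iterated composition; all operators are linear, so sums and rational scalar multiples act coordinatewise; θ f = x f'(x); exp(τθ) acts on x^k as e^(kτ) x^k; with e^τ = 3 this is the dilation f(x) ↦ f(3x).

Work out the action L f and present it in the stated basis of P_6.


exp(τθ) x^k = e^(kτ) x^k; with e^τ = 3 this sends x^k to 3^k x^k
x^2 ↦ 9 x^2
x^5 ↦ 243 x^5
applying this coordinatewise to f: exp(τθ) f = (243/2)x^5 + 72x^2

the image equals g(x) = (243/2)x^5 + 72x^2


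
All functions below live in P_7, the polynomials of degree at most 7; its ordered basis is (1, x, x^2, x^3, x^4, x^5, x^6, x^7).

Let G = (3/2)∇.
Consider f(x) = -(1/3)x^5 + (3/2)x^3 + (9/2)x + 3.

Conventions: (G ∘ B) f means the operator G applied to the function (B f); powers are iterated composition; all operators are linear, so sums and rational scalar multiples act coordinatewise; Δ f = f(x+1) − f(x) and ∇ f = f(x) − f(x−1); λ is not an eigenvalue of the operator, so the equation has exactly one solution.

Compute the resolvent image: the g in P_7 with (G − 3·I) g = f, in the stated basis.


write g with unknown coordinates in the stated basis and equate coefficients in (G − 3·I) g = f
solving from the highest basis element down gives g = (1/9)x^5 + (5/18)x^4 - (1/2)x^3 - (37/36)x^2 - (3/2)x - 113/72
check: G g = (5/6)x^4 - (37/12)x^2 - 41/24
so G g − 3·g = -(1/3)x^5 + (3/2)x^3 + (9/2)x + 3 = f ✓

the result is g(x) = (1/9)x^5 + (5/18)x^4 - (1/2)x^3 - (37/36)x^2 - (3/2)x - 113/72


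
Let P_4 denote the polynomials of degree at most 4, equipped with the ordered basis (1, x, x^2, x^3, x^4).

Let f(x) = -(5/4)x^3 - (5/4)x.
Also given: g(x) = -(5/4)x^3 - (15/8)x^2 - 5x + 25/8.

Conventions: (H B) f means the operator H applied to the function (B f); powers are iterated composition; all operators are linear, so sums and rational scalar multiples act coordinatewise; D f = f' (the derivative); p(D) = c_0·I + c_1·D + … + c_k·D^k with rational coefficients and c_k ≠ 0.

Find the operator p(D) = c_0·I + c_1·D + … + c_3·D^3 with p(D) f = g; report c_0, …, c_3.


D^0 f = -(5/4)x^3 - (5/4)x
D^1 f = -(15/4)x^2 - 5/4
D^2 f = -(15/2)x
D^3 f = -15/2
matching coefficients of g against c_0 f + c_1 Df + … from the top degree down determines the c_i
solution: c_0 = 1, c_1 = 1/2, c_2 = 1/2, c_3 = -1/2

c_0 = 1, c_1 = 1/2, c_2 = 1/2, c_3 = -1/2


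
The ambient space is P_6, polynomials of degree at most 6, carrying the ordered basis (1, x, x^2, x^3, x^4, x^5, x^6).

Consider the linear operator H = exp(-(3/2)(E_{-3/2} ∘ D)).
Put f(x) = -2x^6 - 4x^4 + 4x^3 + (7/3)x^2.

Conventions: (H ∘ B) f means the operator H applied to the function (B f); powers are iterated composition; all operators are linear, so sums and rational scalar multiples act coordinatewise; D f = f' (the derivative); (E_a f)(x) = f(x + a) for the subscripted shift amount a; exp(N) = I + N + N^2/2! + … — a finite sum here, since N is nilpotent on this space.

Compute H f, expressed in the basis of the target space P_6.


g(x) = -2x^6 + 18x^5 - (413/2)x^4 + 1378x^3 - (153709/24)x^2 + (36949/2)x - 800937/32

order-1 term: 18x^5 - 135x^4 + 429x^3 - (1467/2)x^2 + (5317/8)x - 3963/16
order-2 term: -(135/2)x^4 + 810x^3 - 3699x^2 + 7641x - 24117/4
order-3 term: 135x^3 - (3645/2)x^2 + (33021/4)x - 100467/8
order-4 term: -(1215/8)x^2 + (3645/2)x - 21951/4
order-5 term: (729/8)x - 10935/16
order-6 term: -729/32
the series for exp(-(3/2)(E_{-3/2} ∘ D)) f terminates at order 6
exp(-(3/2)(E_{-3/2} ∘ D)) f = -2x^6 + 18x^5 - (413/2)x^4 + 1378x^3 - (153709/24)x^2 + (36949/2)x - 800937/32


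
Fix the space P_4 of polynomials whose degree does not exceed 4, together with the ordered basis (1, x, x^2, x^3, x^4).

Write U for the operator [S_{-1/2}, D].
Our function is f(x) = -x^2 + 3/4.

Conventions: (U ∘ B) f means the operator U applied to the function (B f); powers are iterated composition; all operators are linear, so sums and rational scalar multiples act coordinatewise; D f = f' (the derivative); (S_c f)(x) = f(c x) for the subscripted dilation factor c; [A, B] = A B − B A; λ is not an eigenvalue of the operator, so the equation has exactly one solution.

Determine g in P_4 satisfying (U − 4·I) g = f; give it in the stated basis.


the result is g(x) = (1/4)x^2 - (3/32)x - 57/256

write g with unknown coordinates in the stated basis and equate coefficients in (U − 4·I) g = f
solving from the highest basis element down gives g = (1/4)x^2 - (3/32)x - 57/256
check: U g = -(3/8)x - 9/64
so U g − 4·g = -x^2 + 3/4 = f ✓


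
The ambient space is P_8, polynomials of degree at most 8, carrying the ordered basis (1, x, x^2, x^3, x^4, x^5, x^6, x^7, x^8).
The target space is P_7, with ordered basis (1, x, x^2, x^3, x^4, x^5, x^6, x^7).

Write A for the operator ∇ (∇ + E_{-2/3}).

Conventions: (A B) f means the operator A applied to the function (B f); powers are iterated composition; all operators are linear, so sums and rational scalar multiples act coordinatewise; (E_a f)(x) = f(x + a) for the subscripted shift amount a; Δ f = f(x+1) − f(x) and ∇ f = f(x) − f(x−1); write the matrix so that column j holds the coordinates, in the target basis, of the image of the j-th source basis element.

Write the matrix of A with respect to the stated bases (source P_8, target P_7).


image of 1: 0
image of x: 1
image of x^2: 2x - 1/3
image of x^3: 3x^2 - x - 5/3
image of x^4: 4x^3 - 2x^2 - (20/3)x + 175/27
image of x^5: 5x^4 - (10/3)x^3 - (50/3)x^2 + (875/27)x - 1399/81
image of x^6: 6x^5 - 5x^4 - (100/3)x^3 + (875/9)x^2 - (2798/27)x + 3293/81
image of x^7: 7x^6 - 7x^5 - (175/3)x^4 + (6125/27)x^3 - (9793/27)x^2 + (23051/81)x - 65855/729
image of x^8: 8x^7 - (28/3)x^6 - (280/3)x^5 + (12250/27)x^4 - (78344/81)x^3 + (92204/81)x^2 - (526840/729)x + 425375/2187
each image's coordinates form column j of the matrix

the matrix is [[0, 1, -1/3, -5/3, 175/27, -1399/81, 3293/81, -65855/729, 425375/2187]; [0, 0, 2, -1, -20/3, 875/27, -2798/27, 23051/81, -526840/729]; [0, 0, 0, 3, -2, -50/3, 875/9, -9793/27, 92204/81]; [0, 0, 0, 0, 4, -10/3, -100/3, 6125/27, -78344/81]; [0, 0, 0, 0, 0, 5, -5, -175/3, 12250/27]; [0, 0, 0, 0, 0, 0, 6, -7, -280/3]; [0, 0, 0, 0, 0, 0, 0, 7, -28/3]; [0, 0, 0, 0, 0, 0, 0, 0, 8]] (rows listed top to bottom)


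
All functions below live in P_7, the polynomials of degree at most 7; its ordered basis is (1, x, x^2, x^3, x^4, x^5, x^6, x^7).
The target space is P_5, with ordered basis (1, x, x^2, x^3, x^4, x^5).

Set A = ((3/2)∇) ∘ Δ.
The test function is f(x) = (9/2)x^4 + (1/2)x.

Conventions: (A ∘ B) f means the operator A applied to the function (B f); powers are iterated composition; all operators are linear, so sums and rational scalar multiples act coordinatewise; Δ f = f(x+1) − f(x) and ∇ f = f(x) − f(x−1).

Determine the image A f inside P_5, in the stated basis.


Δ f = 18x^3 + 27x^2 + 18x + 5
∇ Δ f = 54x^2 + 9
((3/2)∇) Δ f = 81x^2 + 27/2

the result is g(x) = 81x^2 + 27/2


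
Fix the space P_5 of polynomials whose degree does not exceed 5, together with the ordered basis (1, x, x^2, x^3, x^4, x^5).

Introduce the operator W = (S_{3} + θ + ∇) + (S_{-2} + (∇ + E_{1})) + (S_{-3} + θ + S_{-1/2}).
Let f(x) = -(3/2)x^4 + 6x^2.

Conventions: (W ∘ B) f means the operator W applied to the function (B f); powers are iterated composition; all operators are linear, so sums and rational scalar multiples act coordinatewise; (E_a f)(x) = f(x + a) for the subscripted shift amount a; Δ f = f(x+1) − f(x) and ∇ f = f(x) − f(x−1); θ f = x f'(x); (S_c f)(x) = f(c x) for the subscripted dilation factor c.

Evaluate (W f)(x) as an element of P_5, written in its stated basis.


S_{3} f = -(243/2)x^4 + 54x^2
θ f = -6x^4 + 12x^2
∇ f = -6x^3 + 9x^2 + 6x - 9/2
(S_{3} + θ + ∇) f = -(255/2)x^4 - 6x^3 + 75x^2 + 6x - 9/2
S_{-2} f = -24x^4 + 24x^2
∇ f = -6x^3 + 9x^2 + 6x - 9/2
E_{1} f = -(3/2)x^4 - 6x^3 - 3x^2 + 6x + 9/2
(∇ + E_{1}) f = -(3/2)x^4 - 12x^3 + 6x^2 + 12x
(S_{-2} + (∇ + E_{1})) f = -(51/2)x^4 - 12x^3 + 30x^2 + 12x
S_{-3} f = -(243/2)x^4 + 54x^2
θ f = -6x^4 + 12x^2
S_{-1/2} f = -(3/32)x^4 + (3/2)x^2
(S_{-3} + θ + S_{-1/2}) f = -(4083/32)x^4 + (135/2)x^2
((S_{3} + θ + ∇) + (S_{-2} + (∇ + E_{1})) + (S_{-3} + θ + S_{-1/2})) f = -(8979/32)x^4 - 18x^3 + (345/2)x^2 + 18x - 9/2

the image equals g(x) = -(8979/32)x^4 - 18x^3 + (345/2)x^2 + 18x - 9/2


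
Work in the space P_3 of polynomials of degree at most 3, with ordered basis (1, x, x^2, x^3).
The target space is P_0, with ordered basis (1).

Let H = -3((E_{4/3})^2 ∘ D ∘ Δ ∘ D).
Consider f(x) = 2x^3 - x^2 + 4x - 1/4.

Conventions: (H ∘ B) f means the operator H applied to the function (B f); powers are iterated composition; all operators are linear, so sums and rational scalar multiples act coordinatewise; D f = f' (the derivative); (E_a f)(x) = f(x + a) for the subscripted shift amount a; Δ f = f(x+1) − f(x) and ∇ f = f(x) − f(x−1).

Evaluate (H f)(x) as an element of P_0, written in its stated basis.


D f = 6x^2 - 2x + 4
Δ D f = 12x + 4
D Δ D f = 12
E_{4/3} (D ∘ Δ ∘ D) f = 12
E_{4/3} E_{4/3} (D ∘ Δ ∘ D) f = 12
(-3((E_{4/3})^2 ∘ D ∘ Δ ∘ D)) f = -36

the image equals g(x) = -36


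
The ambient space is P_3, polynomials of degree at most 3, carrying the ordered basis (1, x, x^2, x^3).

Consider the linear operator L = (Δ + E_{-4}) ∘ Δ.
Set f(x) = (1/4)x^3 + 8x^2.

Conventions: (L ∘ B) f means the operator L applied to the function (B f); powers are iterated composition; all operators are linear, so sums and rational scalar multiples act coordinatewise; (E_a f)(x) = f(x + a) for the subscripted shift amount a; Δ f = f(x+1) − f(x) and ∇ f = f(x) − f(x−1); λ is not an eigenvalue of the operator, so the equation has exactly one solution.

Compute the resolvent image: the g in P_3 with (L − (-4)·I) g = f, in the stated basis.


write g with unknown coordinates in the stated basis and equate coefficients in (L − (-4)·I) g = f
solving from the highest basis element down gives g = (1/16)x^3 + (125/64)x^2 - (95/128)x + 1001/512
check: L g = (3/16)x^2 + (95/32)x - 1001/128
so L g − (-4)·g = (1/4)x^3 + 8x^2 = f ✓

g(x) = (1/16)x^3 + (125/64)x^2 - (95/128)x + 1001/512


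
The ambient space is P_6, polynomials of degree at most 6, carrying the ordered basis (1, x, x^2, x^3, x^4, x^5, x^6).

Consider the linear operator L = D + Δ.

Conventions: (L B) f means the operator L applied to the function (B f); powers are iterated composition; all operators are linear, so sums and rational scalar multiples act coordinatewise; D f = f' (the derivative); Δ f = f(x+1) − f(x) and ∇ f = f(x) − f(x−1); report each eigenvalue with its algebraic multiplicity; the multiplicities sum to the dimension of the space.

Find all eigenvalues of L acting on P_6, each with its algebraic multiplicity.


λ = 0 (multiplicity 7)

image of 1: 0
image of x: 2
image of x^2: 4x + 1
image of x^3: 6x^2 + 3x + 1
image of x^4: 8x^3 + 6x^2 + 4x + 1
image of x^5: 10x^4 + 10x^3 + 10x^2 + 5x + 1
image of x^6: 12x^5 + 15x^4 + 20x^3 + 15x^2 + 6x + 1
the matrix is upper triangular; its diagonal is (0, 0, 0, 0, 0, 0, 0)
for a triangular matrix the eigenvalues are the diagonal entries, with algebraic multiplicity their repetition count


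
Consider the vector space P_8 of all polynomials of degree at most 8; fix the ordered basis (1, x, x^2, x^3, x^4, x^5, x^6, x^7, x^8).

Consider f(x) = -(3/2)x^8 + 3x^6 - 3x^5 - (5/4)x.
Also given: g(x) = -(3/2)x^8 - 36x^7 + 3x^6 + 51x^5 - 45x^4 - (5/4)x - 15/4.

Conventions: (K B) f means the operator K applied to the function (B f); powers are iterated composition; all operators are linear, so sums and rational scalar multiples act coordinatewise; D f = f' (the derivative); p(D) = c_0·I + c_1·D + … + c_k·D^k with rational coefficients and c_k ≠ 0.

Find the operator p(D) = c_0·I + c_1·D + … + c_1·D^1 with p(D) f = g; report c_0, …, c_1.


c_0 = 1, c_1 = 3

D^0 f = -(3/2)x^8 + 3x^6 - 3x^5 - (5/4)x
D^1 f = -12x^7 + 18x^5 - 15x^4 - 5/4
matching coefficients of g against c_0 f + c_1 Df + … from the top degree down determines the c_i
solution: c_0 = 1, c_1 = 3


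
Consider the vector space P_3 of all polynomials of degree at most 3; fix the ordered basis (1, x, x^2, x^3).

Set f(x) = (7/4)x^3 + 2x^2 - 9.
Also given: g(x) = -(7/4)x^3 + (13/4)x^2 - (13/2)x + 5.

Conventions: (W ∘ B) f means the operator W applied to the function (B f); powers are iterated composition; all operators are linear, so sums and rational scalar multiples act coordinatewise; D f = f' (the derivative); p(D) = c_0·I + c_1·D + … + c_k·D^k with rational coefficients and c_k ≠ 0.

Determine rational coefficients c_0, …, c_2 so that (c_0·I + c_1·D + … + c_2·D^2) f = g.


D^0 f = (7/4)x^3 + 2x^2 - 9
D^1 f = (21/4)x^2 + 4x
D^2 f = (21/2)x + 4
matching coefficients of g against c_0 f + c_1 Df + … from the top degree down determines the c_i
solution: c_0 = -1, c_1 = 1, c_2 = -1

c_0 = -1, c_1 = 1, c_2 = -1


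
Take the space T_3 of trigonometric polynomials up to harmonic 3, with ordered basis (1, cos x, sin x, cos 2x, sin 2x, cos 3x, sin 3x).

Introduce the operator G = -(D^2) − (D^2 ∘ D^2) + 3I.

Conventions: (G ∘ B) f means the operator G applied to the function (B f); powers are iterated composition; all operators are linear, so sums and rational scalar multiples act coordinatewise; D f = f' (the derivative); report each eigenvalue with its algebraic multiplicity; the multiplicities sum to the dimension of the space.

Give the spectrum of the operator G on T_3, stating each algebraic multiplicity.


λ = -69 (multiplicity 2), λ = -9 (multiplicity 2), λ = 3 (multiplicity 3)

image of 1: 3
image of cos x: 3cos x
image of sin x: 3sin x
image of cos 2x: -9cos 2x
image of sin 2x: -9sin 2x
image of cos 3x: -69cos 3x
image of sin 3x: -69sin 3x
the matrix is diagonal; its diagonal is (3, 3, 3, -9, -9, -69, -69)
for a triangular matrix the eigenvalues are the diagonal entries, with algebraic multiplicity their repetition count


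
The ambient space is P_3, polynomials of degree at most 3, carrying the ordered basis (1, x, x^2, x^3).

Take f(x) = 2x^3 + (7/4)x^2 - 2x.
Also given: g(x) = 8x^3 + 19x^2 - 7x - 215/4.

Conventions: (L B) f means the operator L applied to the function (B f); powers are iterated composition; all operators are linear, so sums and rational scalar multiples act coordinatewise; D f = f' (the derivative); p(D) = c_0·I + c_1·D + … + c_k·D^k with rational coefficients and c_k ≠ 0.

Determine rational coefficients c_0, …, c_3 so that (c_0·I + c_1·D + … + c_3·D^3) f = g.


D^0 f = 2x^3 + (7/4)x^2 - 2x
D^1 f = 6x^2 + (7/2)x - 2
D^2 f = 12x + 7/2
D^3 f = 12
matching coefficients of g against c_0 f + c_1 Df + … from the top degree down determines the c_i
solution: c_0 = 4, c_1 = 2, c_2 = -1/2, c_3 = -4

c_0 = 4, c_1 = 2, c_2 = -1/2, c_3 = -4


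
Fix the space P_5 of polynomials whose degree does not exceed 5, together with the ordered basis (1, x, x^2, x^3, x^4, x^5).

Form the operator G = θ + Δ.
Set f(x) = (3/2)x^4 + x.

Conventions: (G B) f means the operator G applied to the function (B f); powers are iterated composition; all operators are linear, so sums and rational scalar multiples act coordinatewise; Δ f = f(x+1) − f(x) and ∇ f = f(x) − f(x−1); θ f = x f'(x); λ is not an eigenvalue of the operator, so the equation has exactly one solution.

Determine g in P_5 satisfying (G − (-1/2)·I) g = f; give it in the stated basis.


the result is g(x) = (1/3)x^4 - (8/21)x^3 - (12/35)x^2 + (314/315)x - 382/315

write g with unknown coordinates in the stated basis and equate coefficients in (G − (-1/2)·I) g = f
solving from the highest basis element down gives g = (1/3)x^4 - (8/21)x^3 - (12/35)x^2 + (314/315)x - 382/315
check: G g = (4/3)x^4 + (4/21)x^3 + (6/35)x^2 + (158/315)x + 191/315
so G g − (-1/2)·g = (3/2)x^4 + x = f ✓


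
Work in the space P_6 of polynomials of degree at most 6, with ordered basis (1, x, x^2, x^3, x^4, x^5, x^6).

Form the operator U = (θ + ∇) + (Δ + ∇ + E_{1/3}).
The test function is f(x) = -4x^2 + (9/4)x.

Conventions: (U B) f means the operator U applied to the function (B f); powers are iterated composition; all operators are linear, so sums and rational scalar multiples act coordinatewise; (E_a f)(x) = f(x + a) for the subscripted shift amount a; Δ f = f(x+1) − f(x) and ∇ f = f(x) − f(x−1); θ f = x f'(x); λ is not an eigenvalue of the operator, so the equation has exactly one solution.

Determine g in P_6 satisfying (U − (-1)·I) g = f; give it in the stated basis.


write g with unknown coordinates in the stated basis and equate coefficients in (U − (-1)·I) g = f
solving from the highest basis element down gives g = -x^2 + (107/36)x - 583/108
check: U g = -3x^2 - (13/18)x + 583/108
so U g − (-1)·g = -4x^2 + (9/4)x = f ✓

the result is g(x) = -x^2 + (107/36)x - 583/108


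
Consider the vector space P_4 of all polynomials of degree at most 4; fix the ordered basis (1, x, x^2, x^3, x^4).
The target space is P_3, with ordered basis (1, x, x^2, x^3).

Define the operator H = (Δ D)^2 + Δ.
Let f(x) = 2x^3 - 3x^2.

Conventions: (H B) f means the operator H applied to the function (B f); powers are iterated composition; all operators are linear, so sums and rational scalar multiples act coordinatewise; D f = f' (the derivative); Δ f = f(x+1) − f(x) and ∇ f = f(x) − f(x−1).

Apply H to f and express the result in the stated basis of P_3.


D f = 6x^2 - 6x
Δ D f = 12x
D (Δ D) f = 12
Δ D (Δ D) f = 0
Δ f = 6x^2 - 1
((Δ D)^2 + Δ) f = 6x^2 - 1

the image equals g(x) = 6x^2 - 1


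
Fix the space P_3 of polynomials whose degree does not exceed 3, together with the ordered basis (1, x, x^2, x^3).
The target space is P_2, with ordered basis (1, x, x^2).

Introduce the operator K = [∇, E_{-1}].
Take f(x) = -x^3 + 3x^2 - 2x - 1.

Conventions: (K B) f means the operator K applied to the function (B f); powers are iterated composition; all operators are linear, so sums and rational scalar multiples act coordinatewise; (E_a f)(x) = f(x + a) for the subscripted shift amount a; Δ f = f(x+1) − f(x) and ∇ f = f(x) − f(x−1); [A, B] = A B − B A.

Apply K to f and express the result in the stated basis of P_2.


the result is g(x) = 0

E_{-1} f = -x^3 + 6x^2 - 11x + 5
∇ E_{-1} f = -3x^2 + 15x - 18
∇ f = -3x^2 + 9x - 6
E_{-1} ∇ f = -3x^2 + 15x - 18
[∇, E_{-1}] f = 0


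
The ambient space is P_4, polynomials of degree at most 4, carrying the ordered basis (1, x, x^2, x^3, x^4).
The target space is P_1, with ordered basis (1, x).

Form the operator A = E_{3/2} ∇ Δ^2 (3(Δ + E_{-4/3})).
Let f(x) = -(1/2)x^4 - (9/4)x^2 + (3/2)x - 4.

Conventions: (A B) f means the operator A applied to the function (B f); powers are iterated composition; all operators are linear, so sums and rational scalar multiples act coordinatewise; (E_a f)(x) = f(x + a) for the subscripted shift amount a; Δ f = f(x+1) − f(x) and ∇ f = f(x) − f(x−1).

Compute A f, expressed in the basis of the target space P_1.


Δ f = -2x^3 - 3x^2 - (13/2)x - 5/4
E_{-4/3} f = -(1/2)x^4 + (8/3)x^3 - (91/12)x^2 + (661/54)x - 938/81
(Δ + E_{-4/3}) f = -(1/2)x^4 + (2/3)x^3 - (127/12)x^2 + (155/27)x - 4157/324
(3(Δ + E_{-4/3})) f = -(3/2)x^4 + 2x^3 - (127/4)x^2 + (155/9)x - 4157/108
Δ (3(Δ + E_{-4/3})) f = -6x^3 - 3x^2 - (127/2)x - 505/36
Δ Δ (3(Δ + E_{-4/3})) f = -18x^2 - 24x - 145/2
∇ Δ^2 (3(Δ + E_{-4/3})) f = -36x - 6
E_{3/2} ∇ Δ^2 (3(Δ + E_{-4/3})) f = -36x - 60

the image equals g(x) = -36x - 60


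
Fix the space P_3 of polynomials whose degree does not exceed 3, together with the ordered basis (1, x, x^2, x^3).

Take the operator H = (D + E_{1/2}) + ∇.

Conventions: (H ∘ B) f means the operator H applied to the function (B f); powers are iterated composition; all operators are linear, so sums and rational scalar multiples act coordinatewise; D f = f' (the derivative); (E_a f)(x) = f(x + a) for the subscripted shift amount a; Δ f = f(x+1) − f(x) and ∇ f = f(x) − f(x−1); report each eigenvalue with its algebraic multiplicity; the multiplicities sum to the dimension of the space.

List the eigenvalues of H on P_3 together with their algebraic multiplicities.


λ = 1 (multiplicity 4)

image of 1: 1
image of x: x + 5/2
image of x^2: x^2 + 5x - 3/4
image of x^3: x^3 + (15/2)x^2 - (9/4)x + 9/8
the matrix is upper triangular; its diagonal is (1, 1, 1, 1)
for a triangular matrix the eigenvalues are the diagonal entries, with algebraic multiplicity their repetition count


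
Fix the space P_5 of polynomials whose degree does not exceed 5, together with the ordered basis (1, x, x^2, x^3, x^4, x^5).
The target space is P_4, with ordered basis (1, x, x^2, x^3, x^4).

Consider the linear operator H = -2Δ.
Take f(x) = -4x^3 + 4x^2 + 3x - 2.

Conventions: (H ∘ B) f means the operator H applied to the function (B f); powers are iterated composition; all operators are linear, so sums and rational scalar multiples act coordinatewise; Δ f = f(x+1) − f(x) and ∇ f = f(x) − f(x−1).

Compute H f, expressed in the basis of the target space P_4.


Δ f = -12x^2 - 4x + 3
(-2Δ) f = 24x^2 + 8x - 6

the result is g(x) = 24x^2 + 8x - 6


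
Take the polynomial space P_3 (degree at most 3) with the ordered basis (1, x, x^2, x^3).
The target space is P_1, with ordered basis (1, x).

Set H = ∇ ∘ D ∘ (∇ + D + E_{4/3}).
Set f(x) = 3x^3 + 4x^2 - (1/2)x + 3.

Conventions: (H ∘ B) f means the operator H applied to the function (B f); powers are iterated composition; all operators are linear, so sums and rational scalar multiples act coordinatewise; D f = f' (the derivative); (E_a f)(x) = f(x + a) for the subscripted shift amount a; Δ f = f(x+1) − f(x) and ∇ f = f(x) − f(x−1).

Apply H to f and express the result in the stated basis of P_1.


∇ f = 9x^2 - x - 3/2
D f = 9x^2 + 8x - 1/2
E_{4/3} f = 3x^3 + 16x^2 + (157/6)x + 149/9
(∇ + D + E_{4/3}) f = 3x^3 + 34x^2 + (199/6)x + 131/9
D (∇ + D + E_{4/3}) f = 9x^2 + 68x + 199/6
∇ D (∇ + D + E_{4/3}) f = 18x + 59

the result is g(x) = 18x + 59


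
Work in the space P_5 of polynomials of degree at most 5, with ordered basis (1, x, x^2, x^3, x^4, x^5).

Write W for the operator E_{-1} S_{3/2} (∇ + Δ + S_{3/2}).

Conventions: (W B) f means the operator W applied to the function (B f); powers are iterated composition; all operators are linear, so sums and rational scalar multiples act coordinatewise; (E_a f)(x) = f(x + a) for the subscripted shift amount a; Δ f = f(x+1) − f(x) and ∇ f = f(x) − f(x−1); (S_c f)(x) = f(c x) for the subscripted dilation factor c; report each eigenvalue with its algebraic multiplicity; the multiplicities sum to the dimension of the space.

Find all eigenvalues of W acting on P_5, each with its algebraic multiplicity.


λ = 1 (multiplicity 1), λ = 9/4 (multiplicity 1), λ = 81/16 (multiplicity 1), λ = 729/64 (multiplicity 1), λ = 6561/256 (multiplicity 1), λ = 59049/1024 (multiplicity 1)

image of 1: 1
image of x: (9/4)x - 1/4
image of x^2: (81/16)x^2 - (33/8)x - 15/16
image of x^3: (729/64)x^3 - (1323/64)x^2 + (459/64)x + 263/64
image of x^4: (6561/256)x^4 - (4833/64)x^3 + (9315/128)x^2 - (609/64)x - 3423/256
image of x^5: (59049/1024)x^5 - (243405/1024)x^4 + (191565/512)x^3 - (116685/512)x^2 - (4275/1024)x + 40919/1024
the matrix is upper triangular; its diagonal is (1, 9/4, 81/16, 729/64, 6561/256, 59049/1024)
for a triangular matrix the eigenvalues are the diagonal entries, with algebraic multiplicity their repetition count


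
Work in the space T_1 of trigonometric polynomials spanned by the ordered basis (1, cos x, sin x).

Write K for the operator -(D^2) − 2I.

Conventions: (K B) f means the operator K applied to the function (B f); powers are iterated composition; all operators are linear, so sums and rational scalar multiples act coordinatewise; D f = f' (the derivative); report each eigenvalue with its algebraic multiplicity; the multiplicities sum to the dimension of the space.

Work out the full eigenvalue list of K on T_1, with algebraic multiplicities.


image of 1: -2
image of cos x: -cos x
image of sin x: -sin x
the matrix is diagonal; its diagonal is (-2, -1, -1)
for a triangular matrix the eigenvalues are the diagonal entries, with algebraic multiplicity their repetition count

λ = -2 (multiplicity 1), λ = -1 (multiplicity 2)


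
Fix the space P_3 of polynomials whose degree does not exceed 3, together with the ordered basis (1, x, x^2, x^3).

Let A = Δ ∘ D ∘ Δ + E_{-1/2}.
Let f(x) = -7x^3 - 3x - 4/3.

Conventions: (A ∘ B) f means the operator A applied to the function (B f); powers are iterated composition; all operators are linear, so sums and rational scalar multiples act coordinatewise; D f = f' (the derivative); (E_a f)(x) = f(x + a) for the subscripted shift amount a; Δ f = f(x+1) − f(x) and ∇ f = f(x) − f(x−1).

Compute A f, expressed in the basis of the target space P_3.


g(x) = -7x^3 + (21/2)x^2 - (33/4)x - 983/24

Δ f = -21x^2 - 21x - 10
D Δ f = -42x - 21
Δ D Δ f = -42
E_{-1/2} f = -7x^3 + (21/2)x^2 - (33/4)x + 25/24
(Δ ∘ D ∘ Δ + E_{-1/2}) f = -7x^3 + (21/2)x^2 - (33/4)x - 983/24


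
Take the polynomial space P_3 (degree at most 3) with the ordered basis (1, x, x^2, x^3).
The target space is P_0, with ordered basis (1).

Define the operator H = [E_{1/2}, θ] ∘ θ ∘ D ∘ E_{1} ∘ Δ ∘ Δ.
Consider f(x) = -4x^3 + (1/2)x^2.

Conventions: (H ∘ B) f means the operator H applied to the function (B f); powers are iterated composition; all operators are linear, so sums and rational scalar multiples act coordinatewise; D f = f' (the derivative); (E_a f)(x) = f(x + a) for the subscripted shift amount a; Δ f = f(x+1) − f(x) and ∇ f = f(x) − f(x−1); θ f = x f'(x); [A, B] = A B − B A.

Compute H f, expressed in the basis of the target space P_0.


Δ f = -12x^2 - 11x - 7/2
Δ Δ f = -24x - 23
E_{1} Δ Δ f = -24x - 47
D (E_{1} ∘ Δ ∘ Δ) f = -24
θ D (E_{1} ∘ Δ ∘ Δ) f = 0
θ (θ ∘ D) (E_{1} ∘ Δ ∘ Δ) f = 0
E_{1/2} θ (θ ∘ D) (E_{1} ∘ Δ ∘ Δ) f = 0
E_{1/2} (θ ∘ D) (E_{1} ∘ Δ ∘ Δ) f = 0
θ E_{1/2} (θ ∘ D) (E_{1} ∘ Δ ∘ Δ) f = 0
[E_{1/2}, θ] (θ ∘ D) (E_{1} ∘ Δ ∘ Δ) f = 0

the image equals g(x) = 0


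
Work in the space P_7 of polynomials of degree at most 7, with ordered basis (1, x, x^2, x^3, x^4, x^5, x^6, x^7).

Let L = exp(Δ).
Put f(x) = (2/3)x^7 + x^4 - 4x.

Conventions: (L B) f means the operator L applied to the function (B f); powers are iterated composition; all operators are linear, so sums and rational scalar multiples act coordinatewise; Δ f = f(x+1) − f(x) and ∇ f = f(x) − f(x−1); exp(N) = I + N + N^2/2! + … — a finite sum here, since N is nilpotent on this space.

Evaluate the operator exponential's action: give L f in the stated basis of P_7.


order-1 term: (14/3)x^6 + 14x^5 + (70/3)x^4 + (82/3)x^3 + 20x^2 + (26/3)x - 7/3
order-2 term: 14x^5 + 70x^4 + (490/3)x^3 + 216x^2 + (470/3)x + 49
order-3 term: (70/3)x^4 + 140x^3 + 350x^2 + 424x + 620/3
order-4 term: (70/3)x^3 + 140x^2 + (910/3)x + 703/3
order-5 term: 14x^2 + 70x + 280/3
order-6 term: (14/3)x + 14
order-7 term: 2/3
the series for exp(Δ) f terminates at order 7
exp(Δ) f = (2/3)x^7 + (14/3)x^6 + 28x^5 + (353/3)x^4 + 354x^3 + 740x^2 + (2890/3)x + 1787/3

g(x) = (2/3)x^7 + (14/3)x^6 + 28x^5 + (353/3)x^4 + 354x^3 + 740x^2 + (2890/3)x + 1787/3


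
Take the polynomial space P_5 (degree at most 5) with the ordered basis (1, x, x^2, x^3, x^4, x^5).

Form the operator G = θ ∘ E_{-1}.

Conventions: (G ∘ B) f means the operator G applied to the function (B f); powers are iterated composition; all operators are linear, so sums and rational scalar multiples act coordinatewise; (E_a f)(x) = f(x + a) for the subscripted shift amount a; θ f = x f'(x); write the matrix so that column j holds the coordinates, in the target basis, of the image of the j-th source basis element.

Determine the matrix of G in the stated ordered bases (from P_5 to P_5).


image of 1: 0
image of x: x
image of x^2: 2x^2 - 2x
image of x^3: 3x^3 - 6x^2 + 3x
image of x^4: 4x^4 - 12x^3 + 12x^2 - 4x
image of x^5: 5x^5 - 20x^4 + 30x^3 - 20x^2 + 5x
each image's coordinates form column j of the matrix

the matrix is [[0, 0, 0, 0, 0, 0]; [0, 1, -2, 3, -4, 5]; [0, 0, 2, -6, 12, -20]; [0, 0, 0, 3, -12, 30]; [0, 0, 0, 0, 4, -20]; [0, 0, 0, 0, 0, 5]] (rows listed top to bottom)


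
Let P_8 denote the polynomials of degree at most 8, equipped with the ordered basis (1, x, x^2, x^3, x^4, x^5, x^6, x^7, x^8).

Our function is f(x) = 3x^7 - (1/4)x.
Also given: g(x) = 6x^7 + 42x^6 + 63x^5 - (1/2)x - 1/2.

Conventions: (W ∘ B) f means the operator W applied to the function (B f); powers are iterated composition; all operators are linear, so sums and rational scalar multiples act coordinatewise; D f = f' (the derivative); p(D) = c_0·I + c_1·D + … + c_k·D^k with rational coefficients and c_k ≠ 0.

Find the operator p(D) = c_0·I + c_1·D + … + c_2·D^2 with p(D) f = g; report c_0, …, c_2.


c_0 = 2, c_1 = 2, c_2 = 1/2

D^0 f = 3x^7 - (1/4)x
D^1 f = 21x^6 - 1/4
D^2 f = 126x^5
matching coefficients of g against c_0 f + c_1 Df + … from the top degree down determines the c_i
solution: c_0 = 2, c_1 = 2, c_2 = 1/2


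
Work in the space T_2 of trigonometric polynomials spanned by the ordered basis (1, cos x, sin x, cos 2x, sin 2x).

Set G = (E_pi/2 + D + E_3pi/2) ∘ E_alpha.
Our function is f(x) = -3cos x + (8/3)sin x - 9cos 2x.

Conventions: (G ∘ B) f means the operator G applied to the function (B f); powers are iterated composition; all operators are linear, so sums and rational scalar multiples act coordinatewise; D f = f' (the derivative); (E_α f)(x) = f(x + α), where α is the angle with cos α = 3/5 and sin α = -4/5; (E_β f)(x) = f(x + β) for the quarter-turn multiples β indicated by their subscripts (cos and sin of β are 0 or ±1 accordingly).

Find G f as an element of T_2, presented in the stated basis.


g(x) = -(4/5)cos x + (59/15)sin x - (558/25)cos 2x + (306/25)sin 2x

E_alpha f = -(59/15)cos x - (4/5)sin x + (63/25)cos 2x - (216/25)sin 2x
E_pi/2 E_alpha f = -(4/5)cos x + (59/15)sin x - (63/25)cos 2x + (216/25)sin 2x
D E_alpha f = -(4/5)cos x + (59/15)sin x - (432/25)cos 2x - (126/25)sin 2x
E_3pi/2 E_alpha f = (4/5)cos x - (59/15)sin x - (63/25)cos 2x + (216/25)sin 2x
(E_pi/2 + D + E_3pi/2) E_alpha f = -(4/5)cos x + (59/15)sin x - (558/25)cos 2x + (306/25)sin 2x


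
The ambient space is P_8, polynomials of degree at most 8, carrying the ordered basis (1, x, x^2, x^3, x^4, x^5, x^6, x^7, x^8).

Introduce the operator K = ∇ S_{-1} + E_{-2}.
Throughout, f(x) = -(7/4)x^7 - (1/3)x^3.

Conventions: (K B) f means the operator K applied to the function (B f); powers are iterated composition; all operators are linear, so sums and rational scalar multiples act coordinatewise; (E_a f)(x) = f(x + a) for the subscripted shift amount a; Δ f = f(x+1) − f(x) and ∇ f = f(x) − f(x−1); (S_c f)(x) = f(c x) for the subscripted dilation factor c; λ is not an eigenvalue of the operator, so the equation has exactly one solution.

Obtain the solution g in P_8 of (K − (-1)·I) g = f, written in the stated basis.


write g with unknown coordinates in the stated basis and equate coefficients in (K − (-1)·I) g = f
solving from the highest basis element down gives g = -(7/8)x^7 - (147/16)x^6 + (147/8)x^5 + (6615/32)x^4 - (5147/12)x^3 - (35733/16)x^2 + (39061/16)x + 260325/64
check: K g = -(7/8)x^7 + (147/16)x^6 - (147/8)x^5 - (6615/32)x^4 + (5143/12)x^3 + (35733/16)x^2 - (39061/16)x - 260325/64
so K g − (-1)·g = -(7/4)x^7 - (1/3)x^3 = f ✓

the image equals g(x) = -(7/8)x^7 - (147/16)x^6 + (147/8)x^5 + (6615/32)x^4 - (5147/12)x^3 - (35733/16)x^2 + (39061/16)x + 260325/64


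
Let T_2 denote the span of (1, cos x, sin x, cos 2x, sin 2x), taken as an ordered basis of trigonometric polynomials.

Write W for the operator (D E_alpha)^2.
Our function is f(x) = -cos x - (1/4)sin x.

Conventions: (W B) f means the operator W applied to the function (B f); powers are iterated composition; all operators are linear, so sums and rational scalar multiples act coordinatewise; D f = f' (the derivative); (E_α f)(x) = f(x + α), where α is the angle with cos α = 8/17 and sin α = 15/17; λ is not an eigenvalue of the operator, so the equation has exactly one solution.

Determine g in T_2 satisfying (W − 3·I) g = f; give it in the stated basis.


the result is g(x) = (323/962)cos x + (833/3848)sin x

write g with unknown coordinates in the stated basis and equate coefficients in (W − 3·I) g = f
solving from the highest basis element down gives g = (323/962)cos x + (833/3848)sin x
check: W g = (7/962)cos x + (1537/3848)sin x
so W g − 3·g = -cos x - (1/4)sin x = f ✓


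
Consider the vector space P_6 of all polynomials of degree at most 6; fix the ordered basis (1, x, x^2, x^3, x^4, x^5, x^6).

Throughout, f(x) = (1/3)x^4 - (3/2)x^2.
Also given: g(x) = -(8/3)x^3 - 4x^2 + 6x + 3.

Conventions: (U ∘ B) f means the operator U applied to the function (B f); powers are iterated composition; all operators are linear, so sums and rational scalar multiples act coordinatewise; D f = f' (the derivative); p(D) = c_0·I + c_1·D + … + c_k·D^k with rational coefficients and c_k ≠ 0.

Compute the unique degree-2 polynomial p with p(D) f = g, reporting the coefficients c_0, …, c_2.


c_0 = 0, c_1 = -2, c_2 = -1

D^0 f = (1/3)x^4 - (3/2)x^2
D^1 f = (4/3)x^3 - 3x
D^2 f = 4x^2 - 3
matching coefficients of g against c_0 f + c_1 Df + … from the top degree down determines the c_i
solution: c_0 = 0, c_1 = -2, c_2 = -1
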